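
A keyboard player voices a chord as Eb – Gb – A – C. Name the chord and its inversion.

A diminished seventh, second inversion

The distinct note names are Eb, Gb, A, C. Stacked in thirds they read A–C–Eb–Gb, which is a diminished seventh chord on A.
Eb is the fifth of A diminished seventh; fifth in the bass means second inversion (figured bass 4/3).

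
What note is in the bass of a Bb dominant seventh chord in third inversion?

In third inversion the seventh is lowest. For Bb dominant seventh (Bb–D–F–Ab) that is Ab.

Ab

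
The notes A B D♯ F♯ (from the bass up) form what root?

A, B, D#, F# are the tones of a B dominant seventh chord (B–D#–F#–A), making B the root.

B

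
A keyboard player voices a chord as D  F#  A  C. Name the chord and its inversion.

The distinct note names are D, F#, A, C. Stacked in thirds they read D–F#–A–C, which is a dominant seventh chord on D.
The lowest note is D, the root of the chord, so this is root position (figured bass 7).

D dominant seventh, root position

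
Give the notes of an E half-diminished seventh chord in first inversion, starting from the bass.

G, Bb, D, E

Spelling E half-diminished seventh: E–G–Bb–D. In first inversion the third is bass, giving G, Bb, D, E from the bottom.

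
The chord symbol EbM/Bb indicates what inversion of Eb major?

second inversion

EbM/Bb means Eb major with Bb in the bass. Bb is the fifth of Eb major (Eb–G–Bb), so this is second inversion.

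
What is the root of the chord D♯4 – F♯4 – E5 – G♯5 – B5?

The distinct letter names are D#, F#, E, G#, B. Arranged as a stack of thirds they read E–G#–B–D#–F#, so E is the root (an E major ninth chord).

E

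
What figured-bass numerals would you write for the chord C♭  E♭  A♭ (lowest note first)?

The notes Cb, Eb, Ab stack in thirds as Ab–Cb–Eb — an Ab minor triad. The bass Cb is the third, so this is first inversion: figured 6.

6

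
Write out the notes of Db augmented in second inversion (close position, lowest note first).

Spelling Db augmented: Db–F–A. In second inversion the fifth is bass, giving A, Db, F from the bottom.

A, Db, F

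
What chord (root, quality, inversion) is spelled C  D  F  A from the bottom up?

The distinct note names are C, D, F, A. Stacked in thirds they read D–F–A–C, which is a minor seventh chord on D.
With the seventh (C) in the bass, the chord is in third inversion (figured bass 4/2).

D minor seventh, third inversion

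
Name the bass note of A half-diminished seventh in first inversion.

The third of A half-diminished seventh (A–C–Eb–G) is C; that is the bass in first inversion.

C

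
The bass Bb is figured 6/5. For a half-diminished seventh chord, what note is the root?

G

The figures 6/5 mean the third of the chord is in the bass. If Bb is the third of a half-diminished seventh chord, the root is G (chord tones G–Bb–Db–F).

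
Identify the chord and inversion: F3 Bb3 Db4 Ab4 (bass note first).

The pitch classes F, Bb, Db, Ab arrange in thirds as Bb–Db–F–Ab: a Bb minor seventh chord.
The lowest note is F, the fifth of the chord, so this is second inversion (figured bass 4/3).

Bb minor seventh, second inversion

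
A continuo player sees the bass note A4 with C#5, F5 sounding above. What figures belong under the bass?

The notes A, C#, F stack in thirds as F–A–C# — an F augmented triad. The bass A is the third, so this is first inversion: figured 6.

6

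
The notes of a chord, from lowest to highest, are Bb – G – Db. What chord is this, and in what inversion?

The distinct note names are Bb, G, Db. Stacked in thirds they read G–Bb–Db, which is a diminished triad on G.
The lowest note is Bb, the third of the chord, so this is first inversion (figured bass 6).

G diminished, first inversion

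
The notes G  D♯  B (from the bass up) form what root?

G, D#, B are the tones of a G augmented triad (G–B–D#), making G the root.

G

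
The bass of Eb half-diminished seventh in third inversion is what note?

Db

The seventh of Eb half-diminished seventh (Eb–Gb–Bbb–Db) is Db; that is the bass in third inversion.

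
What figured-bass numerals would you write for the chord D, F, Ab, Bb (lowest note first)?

6/5

The notes D, F, Ab, Bb stack in thirds as Bb–D–F–Ab — a Bb dominant seventh chord. The bass D is the third, so this is first inversion: figured 6/5.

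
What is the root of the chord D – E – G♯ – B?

E

The distinct letter names are D, E, G#, B. Arranged as a stack of thirds they read E–G#–B–D, so E is the root (an E dominant seventh chord).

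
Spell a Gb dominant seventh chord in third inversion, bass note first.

The chord tones are Gb–Bb–Db–Fb. With the seventh (Fb) lowest for third inversion: Fb, Gb, Bb, Db.

Fb, Gb, Bb, Db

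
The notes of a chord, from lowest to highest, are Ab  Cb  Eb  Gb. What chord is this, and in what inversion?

Ab minor seventh, root position

The distinct note names are Ab, Cb, Eb, Gb. Stacked in thirds they read Ab–Cb–Eb–Gb, which is a minor seventh chord on Ab.
The lowest note is Ab, the root of the chord, so this is root position (figured bass 7).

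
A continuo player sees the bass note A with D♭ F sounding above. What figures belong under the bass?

The notes A, Db, F stack in thirds as Db–F–A — a Db augmented triad. The bass A is the fifth, so this is second inversion: figured 6/4.

6/4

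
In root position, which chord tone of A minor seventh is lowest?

A

A minor seventh is A–C–E–G. Root position places the root in the bass: A.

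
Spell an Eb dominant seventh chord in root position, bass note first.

The chord tones are Eb–G–Bb–Db. With the root (Eb) lowest for root position: Eb, G, Bb, Db.

Eb, G, Bb, Db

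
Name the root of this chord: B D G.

G

The distinct letter names are B, D, G. Arranged as a stack of thirds they read G–B–D, so G is the root (a G major triad).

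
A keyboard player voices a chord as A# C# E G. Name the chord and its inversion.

Reducing to letter names: A#, C#, E, G. These stack in thirds as A#–C#–E–G — an A# diminished seventh chord.
With the root (A#) in the bass, the chord is in root position (figured bass 7).

A# diminished seventh, root position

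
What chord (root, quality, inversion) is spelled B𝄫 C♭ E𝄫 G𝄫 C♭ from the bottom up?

Reducing to letter names: Bbb, Cb, Ebb, Gbb. These stack in thirds as Cb–Ebb–Gbb–Bbb — a Cb half-diminished seventh chord.
The lowest note is Bbb, the seventh of the chord, so this is third inversion (figured bass 4/2).

Cb half-diminished seventh, third inversion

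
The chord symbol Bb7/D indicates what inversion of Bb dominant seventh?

first inversion

Bb7/D means Bb dominant seventh with D in the bass. D is the third of Bb dominant seventh (Bb–D–F–Ab), so this is first inversion.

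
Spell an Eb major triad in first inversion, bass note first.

Spelling Eb major: Eb–G–Bb. In first inversion the third is bass, giving G, Bb, Eb from the bottom.

G, Bb, Eb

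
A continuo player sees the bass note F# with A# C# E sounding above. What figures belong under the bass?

7

The notes F#, A#, C#, E stack in thirds as F#–A#–C#–E — an F# dominant seventh chord. The bass F# is the root, so this is root position: figured 7.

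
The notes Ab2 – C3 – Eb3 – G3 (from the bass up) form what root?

Ab

The distinct letter names are Ab, C, Eb, G. Arranged as a stack of thirds they read Ab–C–Eb–G, so Ab is the root (an Ab major seventh chord).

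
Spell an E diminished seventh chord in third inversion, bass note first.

E diminished seventh is E–G–Bb–Db. Third inversion puts the seventh (Db) in the bass, with the remaining tones above: Db, E, G, Bb.

Db, E, G, Bb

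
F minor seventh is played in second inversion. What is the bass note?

C

In second inversion the fifth is lowest. For F minor seventh (F–Ab–C–Eb) that is C.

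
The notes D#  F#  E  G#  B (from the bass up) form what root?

E

Reordering D#, F#, E, G#, B into stacked thirds gives E–G#–B–D#–F#; the bottom of that stack, E, is the root.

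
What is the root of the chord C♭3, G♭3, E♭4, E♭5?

The distinct letter names are Cb, Gb, Eb. Arranged as a stack of thirds they read Cb–Eb–Gb, so Cb is the root (a Cb major triad).

Cb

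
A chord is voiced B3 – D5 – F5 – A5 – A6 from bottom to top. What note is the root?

The distinct letter names are B, D, F, A. Arranged as a stack of thirds they read B–D–F–A, so B is the root (a B half-diminished seventh chord).

B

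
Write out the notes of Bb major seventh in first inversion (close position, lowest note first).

Bb major seventh is Bb–D–F–A. First inversion puts the third (D) in the bass, with the remaining tones above: D, F, A, Bb.

D, F, A, Bb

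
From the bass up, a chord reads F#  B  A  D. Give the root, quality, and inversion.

B minor seventh, second inversion

The pitch classes F#, B, A, D arrange in thirds as B–D–F#–A: a B minor seventh chord.
F# is the fifth of B minor seventh; fifth in the bass means second inversion (figured bass 4/3).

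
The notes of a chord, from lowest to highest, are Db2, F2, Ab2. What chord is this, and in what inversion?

The pitch classes Db, F, Ab arrange in thirds as Db–F–Ab: a Db major triad.
The lowest note is Db, the root of the chord, so this is root position (figured bass 5/3).

Db major, root position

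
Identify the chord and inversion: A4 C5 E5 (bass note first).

The pitch classes A, C, E arrange in thirds as A–C–E: an A minor triad.
The lowest note is A, the root of the chord, so this is root position (figured bass 5/3).

A minor, root position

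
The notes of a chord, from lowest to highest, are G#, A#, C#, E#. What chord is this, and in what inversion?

A# minor seventh, third inversion

The pitch classes G#, A#, C#, E# arrange in thirds as A#–C#–E#–G#: an A# minor seventh chord.
With the seventh (G#) in the bass, the chord is in third inversion (figured bass 4/2).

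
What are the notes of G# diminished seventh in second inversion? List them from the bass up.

G# diminished seventh is G#–B–D–F. Second inversion puts the fifth (D) in the bass, with the remaining tones above: D, F, G#, B.

D, F, G#, B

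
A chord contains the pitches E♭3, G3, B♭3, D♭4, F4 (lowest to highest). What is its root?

Eb

Reordering Eb, G, Bb, Db, F into stacked thirds gives Eb–G–Bb–Db–F; the bottom of that stack, Eb, is the root.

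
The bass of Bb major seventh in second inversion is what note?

F

The fifth of Bb major seventh (Bb–D–F–A) is F; that is the bass in second inversion.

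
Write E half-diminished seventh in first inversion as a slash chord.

First inversion of E half-diminished seventh has the third (G) in the bass. As a slash chord: Eø7/G.

Eø7/G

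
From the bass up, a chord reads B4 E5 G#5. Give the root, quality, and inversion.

The distinct note names are B, E, G#. Stacked in thirds they read E–G#–B, which is a major triad on E.
The lowest note is B, the fifth of the chord, so this is second inversion (figured bass 6/4).

E major, second inversion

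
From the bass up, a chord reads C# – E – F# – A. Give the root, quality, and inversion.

F# minor seventh, second inversion

The pitch classes C#, E, F#, A arrange in thirds as F#–A–C#–E: an F# minor seventh chord.
With the fifth (C#) in the bass, the chord is in second inversion (figured bass 4/3).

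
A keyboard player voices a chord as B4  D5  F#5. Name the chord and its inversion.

B minor, root position

The distinct note names are B, D, F#. Stacked in thirds they read B–D–F#, which is a minor triad on B.
With the root (B) in the bass, the chord is in root position (figured bass 5/3).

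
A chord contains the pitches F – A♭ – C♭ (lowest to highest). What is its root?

F

Reordering F, Ab, Cb into stacked thirds gives F–Ab–Cb; the bottom of that stack, F, is the root.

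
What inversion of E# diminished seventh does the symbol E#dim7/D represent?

E#dim7/D means E# diminished seventh with D in the bass. D is the seventh of E# diminished seventh (E#–G#–B–D), so this is third inversion.

third inversion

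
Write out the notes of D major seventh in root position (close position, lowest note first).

D, F#, A, C#

The chord tones are D–F#–A–C#. With the root (D) lowest for root position: D, F#, A, C#.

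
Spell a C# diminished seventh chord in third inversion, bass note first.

C# diminished seventh is C#–E–G–Bb. Third inversion puts the seventh (Bb) in the bass, with the remaining tones above: Bb, C#, E, G.

Bb, C#, E, G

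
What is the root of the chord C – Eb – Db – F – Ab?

Db

C, Eb, Db, F, Ab are the tones of a Db major ninth chord (Db–F–Ab–C–Eb), making Db the root.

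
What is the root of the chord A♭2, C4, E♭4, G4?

Ab

Ab, C, Eb, G are the tones of an Ab major seventh chord (Ab–C–Eb–G), making Ab the root.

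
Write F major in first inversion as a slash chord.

First inversion of F major has the third (A) in the bass. As a slash chord: FM/A.

FM/A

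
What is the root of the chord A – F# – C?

F#

A, F#, C are the tones of an F# diminished triad (F#–A–C), making F# the root.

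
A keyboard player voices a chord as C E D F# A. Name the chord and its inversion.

D dominant ninth, third inversion

The pitch classes C, E, D, F#, A arrange in thirds as D–F#–A–C–E: a D dominant ninth chord.
With the seventh (C) in the bass, the chord is in third inversion.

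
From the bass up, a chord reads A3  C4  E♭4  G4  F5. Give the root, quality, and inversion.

The distinct note names are A, C, Eb, G, F. Stacked in thirds they read F–A–C–Eb–G, which is a dominant ninth chord on F.
With the third (A) in the bass, the chord is in first inversion.

F dominant ninth, first inversion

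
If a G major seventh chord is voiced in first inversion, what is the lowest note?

The third of G major seventh (G–B–D–F#) is B; that is the bass in first inversion.

B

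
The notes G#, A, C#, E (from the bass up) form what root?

A

The distinct letter names are G#, A, C#, E. Arranged as a stack of thirds they read A–C#–E–G#, so A is the root (an A major seventh chord).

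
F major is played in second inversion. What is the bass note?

In second inversion the fifth is lowest. For F major (F–A–C) that is C.

C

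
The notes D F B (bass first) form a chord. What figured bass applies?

6

The notes D, F, B stack in thirds as B–D–F — a B diminished triad. The bass D is the third, so this is first inversion: figured 6.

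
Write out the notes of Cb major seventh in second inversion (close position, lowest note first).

Gb, Bb, Cb, Eb

The chord tones are Cb–Eb–Gb–Bb. With the fifth (Gb) lowest for second inversion: Gb, Bb, Cb, Eb.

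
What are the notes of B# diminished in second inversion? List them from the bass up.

F#, B#, D#

The chord tones are B#–D#–F#. With the fifth (F#) lowest for second inversion: F#, B#, D#.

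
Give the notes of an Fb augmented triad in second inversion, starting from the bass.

C, Fb, Ab

The chord tones are Fb–Ab–C. With the fifth (C) lowest for second inversion: C, Fb, Ab.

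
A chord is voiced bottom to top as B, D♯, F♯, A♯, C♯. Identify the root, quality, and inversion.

B major ninth, root position

Reducing to letter names: B, D#, F#, A#, C#. These stack in thirds as B–D#–F#–A#–C# — a B major ninth chord.
B is the root of B major ninth; root in the bass means root position.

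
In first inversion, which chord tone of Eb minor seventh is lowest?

Gb

Eb minor seventh is Eb–Gb–Bb–Db. First inversion places the third in the bass: Gb.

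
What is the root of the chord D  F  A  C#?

D

Reordering D, F, A, C# into stacked thirds gives D–F–A–C#; the bottom of that stack, D, is the root.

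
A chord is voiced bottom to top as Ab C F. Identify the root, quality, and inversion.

Reducing to letter names: Ab, C, F. These stack in thirds as F–Ab–C — an F minor triad.
The lowest note is Ab, the third of the chord, so this is first inversion (figured bass 6).

F minor, first inversion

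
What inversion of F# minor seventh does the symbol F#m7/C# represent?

second inversion

F#m7/C# means F# minor seventh with C# in the bass. C# is the fifth of F# minor seventh (F#–A–C#–E), so this is second inversion.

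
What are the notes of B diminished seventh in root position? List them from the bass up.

B, D, F, Ab

B diminished seventh is B–D–F–Ab. Root position puts the root (B) in the bass, with the remaining tones above: B, D, F, Ab.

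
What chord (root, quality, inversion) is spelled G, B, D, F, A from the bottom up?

G dominant ninth, root position

The distinct note names are G, B, D, F, A. Stacked in thirds they read G–B–D–F–A, which is a dominant ninth chord on G.
The lowest note is G, the root of the chord, so this is root position.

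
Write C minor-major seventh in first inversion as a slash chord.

First inversion of C minor-major seventh has the third (Eb) in the bass. As a slash chord: Cm(maj7)/Eb.

Cm(maj7)/Eb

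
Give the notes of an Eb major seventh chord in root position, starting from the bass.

The chord tones are Eb–G–Bb–D. With the root (Eb) lowest for root position: Eb, G, Bb, D.

Eb, G, Bb, D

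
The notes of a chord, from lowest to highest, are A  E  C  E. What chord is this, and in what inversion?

The pitch classes A, E, C arrange in thirds as A–C–E: an A minor triad.
A is the root of A minor; root in the bass means root position (figured bass 5/3).

A minor, root position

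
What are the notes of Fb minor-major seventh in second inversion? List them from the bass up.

Cb, Eb, Fb, Abb

Spelling Fb minor-major seventh: Fb–Abb–Cb–Eb. In second inversion the fifth is bass, giving Cb, Eb, Fb, Abb from the bottom.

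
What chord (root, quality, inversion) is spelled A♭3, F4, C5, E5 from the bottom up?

Reducing to letter names: Ab, F, C, E. These stack in thirds as F–Ab–C–E — an F minor-major seventh chord.
With the third (Ab) in the bass, the chord is in first inversion (figured bass 6/5).

F minor-major seventh, first inversion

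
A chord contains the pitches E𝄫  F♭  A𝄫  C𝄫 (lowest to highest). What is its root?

Fb

Ebb, Fb, Abb, Cbb are the tones of an Fb half-diminished seventh chord (Fb–Abb–Cbb–Ebb), making Fb the root.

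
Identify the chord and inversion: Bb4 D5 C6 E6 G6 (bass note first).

The distinct note names are Bb, D, C, E, G. Stacked in thirds they read C–E–G–Bb–D, which is a dominant ninth chord on C.
The lowest note is Bb, the seventh of the chord, so this is third inversion.

C dominant ninth, third inversion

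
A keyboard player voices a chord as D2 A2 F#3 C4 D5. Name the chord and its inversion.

D dominant seventh, root position

The distinct note names are D, A, F#, C. Stacked in thirds they read D–F#–A–C, which is a dominant seventh chord on D.
The lowest note is D, the root of the chord, so this is root position (figured bass 7).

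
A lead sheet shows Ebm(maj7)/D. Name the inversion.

third inversion

Ebm(maj7)/D means Eb minor-major seventh with D in the bass. D is the seventh of Eb minor-major seventh (Eb–Gb–Bb–D), so this is third inversion.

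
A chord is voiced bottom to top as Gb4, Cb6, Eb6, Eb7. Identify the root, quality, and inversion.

Cb major, second inversion

The pitch classes Gb, Cb, Eb arrange in thirds as Cb–Eb–Gb: a Cb major triad.
Gb is the fifth of Cb major; fifth in the bass means second inversion (figured bass 6/4).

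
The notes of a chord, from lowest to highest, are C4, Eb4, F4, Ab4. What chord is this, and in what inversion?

F minor seventh, second inversion

The distinct note names are C, Eb, F, Ab. Stacked in thirds they read F–Ab–C–Eb, which is a minor seventh chord on F.
With the fifth (C) in the bass, the chord is in second inversion (figured bass 4/3).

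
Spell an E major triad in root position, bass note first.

The chord tones are E–G#–B. With the root (E) lowest for root position: E, G#, B.

E, G#, B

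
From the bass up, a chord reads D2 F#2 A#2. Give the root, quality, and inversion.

The distinct note names are D, F#, A#. Stacked in thirds they read D–F#–A#, which is an augmented triad on D.
The lowest note is D, the root of the chord, so this is root position (figured bass 5/3).

D augmented, root position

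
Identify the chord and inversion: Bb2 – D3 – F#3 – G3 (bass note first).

G minor-major seventh, first inversion

Reducing to letter names: Bb, D, F#, G. These stack in thirds as G–Bb–D–F# — a G minor-major seventh chord.
The lowest note is Bb, the third of the chord, so this is first inversion (figured bass 6/5).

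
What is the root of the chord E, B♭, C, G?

The distinct letter names are E, Bb, C, G. Arranged as a stack of thirds they read C–E–G–Bb, so C is the root (a C dominant seventh chord).

C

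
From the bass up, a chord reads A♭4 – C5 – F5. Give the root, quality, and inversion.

F minor, first inversion

Reducing to letter names: Ab, C, F. These stack in thirds as F–Ab–C — an F minor triad.
With the third (Ab) in the bass, the chord is in first inversion (figured bass 6).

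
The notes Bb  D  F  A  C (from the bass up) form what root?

The distinct letter names are Bb, D, F, A, C. Arranged as a stack of thirds they read Bb–D–F–A–C, so Bb is the root (a Bb major ninth chord).

Bb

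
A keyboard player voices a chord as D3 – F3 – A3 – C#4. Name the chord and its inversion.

D minor-major seventh, root position

Reducing to letter names: D, F, A, C#. These stack in thirds as D–F–A–C# — a D minor-major seventh chord.
D is the root of D minor-major seventh; root in the bass means root position (figured bass 7).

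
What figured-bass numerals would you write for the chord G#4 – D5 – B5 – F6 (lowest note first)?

The notes G#, D, B, F stack in thirds as G#–B–D–F — a G# diminished seventh chord. The bass G# is the root, so this is root position: figured 7.

7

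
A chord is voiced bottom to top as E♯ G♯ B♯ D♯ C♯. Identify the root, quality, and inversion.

C# major ninth, first inversion

Reducing to letter names: E#, G#, B#, D#, C#. These stack in thirds as C#–E#–G#–B#–D# — a C# major ninth chord.
The lowest note is E#, the third of the chord, so this is first inversion.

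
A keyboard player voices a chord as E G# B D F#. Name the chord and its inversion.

Reducing to letter names: E, G#, B, D, F#. These stack in thirds as E–G#–B–D–F# — an E dominant ninth chord.
The lowest note is E, the root of the chord, so this is root position.

E dominant ninth, root position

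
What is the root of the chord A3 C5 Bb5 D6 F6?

The distinct letter names are A, C, Bb, D, F. Arranged as a stack of thirds they read Bb–D–F–A–C, so Bb is the root (a Bb major ninth chord).

Bb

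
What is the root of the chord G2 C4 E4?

C

The distinct letter names are G, C, E. Arranged as a stack of thirds they read C–E–G, so C is the root (a C major triad).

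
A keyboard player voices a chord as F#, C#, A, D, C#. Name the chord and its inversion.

D major seventh, first inversion

Reducing to letter names: F#, C#, A, D. These stack in thirds as D–F#–A–C# — a D major seventh chord.
With the third (F#) in the bass, the chord is in first inversion (figured bass 6/5).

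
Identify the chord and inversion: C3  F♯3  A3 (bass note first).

The distinct note names are C, F#, A. Stacked in thirds they read F#–A–C, which is a diminished triad on F#.
The lowest note is C, the fifth of the chord, so this is second inversion (figured bass 6/4).

F# diminished, second inversion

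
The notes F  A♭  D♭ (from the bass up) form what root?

Db

The distinct letter names are F, Ab, Db. Arranged as a stack of thirds they read Db–F–Ab, so Db is the root (a Db major triad).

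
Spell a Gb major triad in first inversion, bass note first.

Spelling Gb major: Gb–Bb–Db. In first inversion the third is bass, giving Bb, Db, Gb from the bottom.

Bb, Db, Gb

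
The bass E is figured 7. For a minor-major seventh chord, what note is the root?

E

The figures 7 mean the root of the chord is in the bass. If E is the root of a minor-major seventh chord, the root is E (chord tones E–G–B–D#).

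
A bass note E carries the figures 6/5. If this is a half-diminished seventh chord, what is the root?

C#

The figures 6/5 mean the third of the chord is in the bass. If E is the third of a half-diminished seventh chord, the root is C# (chord tones C#–E–G–B).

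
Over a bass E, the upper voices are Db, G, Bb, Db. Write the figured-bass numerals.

7

The notes E, Db, G, Bb stack in thirds as E–G–Bb–Db — an E diminished seventh chord. The bass E is the root, so this is root position: figured 7.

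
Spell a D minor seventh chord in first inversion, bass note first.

F, A, C, D

The chord tones are D–F–A–C. With the third (F) lowest for first inversion: F, A, C, D.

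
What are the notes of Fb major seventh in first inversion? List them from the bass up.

Fb major seventh is Fb–Ab–Cb–Eb. First inversion puts the third (Ab) in the bass, with the remaining tones above: Ab, Cb, Eb, Fb.

Ab, Cb, Eb, Fb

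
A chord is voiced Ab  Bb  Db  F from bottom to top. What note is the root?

Bb

The distinct letter names are Ab, Bb, Db, F. Arranged as a stack of thirds they read Bb–Db–F–Ab, so Bb is the root (a Bb minor seventh chord).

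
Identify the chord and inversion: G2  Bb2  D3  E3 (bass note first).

E half-diminished seventh, first inversion

Reducing to letter names: G, Bb, D, E. These stack in thirds as E–G–Bb–D — an E half-diminished seventh chord.
G is the third of E half-diminished seventh; third in the bass means first inversion (figured bass 6/5).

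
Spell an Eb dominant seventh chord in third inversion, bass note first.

Eb dominant seventh is Eb–G–Bb–Db. Third inversion puts the seventh (Db) in the bass, with the remaining tones above: Db, Eb, G, Bb.

Db, Eb, G, Bb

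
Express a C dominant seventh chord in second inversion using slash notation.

Second inversion of C dominant seventh has the fifth (G) in the bass. As a slash chord: C7/G.

C7/G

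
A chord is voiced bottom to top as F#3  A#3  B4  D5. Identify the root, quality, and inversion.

The pitch classes F#, A#, B, D arrange in thirds as B–D–F#–A#: a B minor-major seventh chord.
With the fifth (F#) in the bass, the chord is in second inversion (figured bass 4/3).

B minor-major seventh, second inversion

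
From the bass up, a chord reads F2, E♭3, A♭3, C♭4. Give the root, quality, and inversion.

F half-diminished seventh, root position

The pitch classes F, Eb, Ab, Cb arrange in thirds as F–Ab–Cb–Eb: an F half-diminished seventh chord.
The lowest note is F, the root of the chord, so this is root position (figured bass 7).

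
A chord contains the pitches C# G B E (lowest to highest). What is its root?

C#

C#, G, B, E are the tones of a C# half-diminished seventh chord (C#–E–G–B), making C# the root.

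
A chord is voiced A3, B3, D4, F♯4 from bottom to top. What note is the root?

B

Reordering A, B, D, F# into stacked thirds gives B–D–F#–A; the bottom of that stack, B, is the root.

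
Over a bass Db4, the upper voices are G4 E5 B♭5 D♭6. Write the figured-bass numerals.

4/2

The notes Db, G, E, Bb stack in thirds as E–G–Bb–Db — an E diminished seventh chord. The bass Db is the seventh, so this is third inversion: figured 4/2.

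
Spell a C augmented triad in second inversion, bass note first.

Spelling C augmented: C–E–G#. In second inversion the fifth is bass, giving G#, C, E from the bottom.

G#, C, E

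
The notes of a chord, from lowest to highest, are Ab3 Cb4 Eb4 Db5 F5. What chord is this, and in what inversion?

Db dominant ninth, second inversion

The pitch classes Ab, Cb, Eb, Db, F arrange in thirds as Db–F–Ab–Cb–Eb: a Db dominant ninth chord.
With the fifth (Ab) in the bass, the chord is in second inversion.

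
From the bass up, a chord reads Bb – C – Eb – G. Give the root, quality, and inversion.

Reducing to letter names: Bb, C, Eb, G. These stack in thirds as C–Eb–G–Bb — a C minor seventh chord.
Bb is the seventh of C minor seventh; seventh in the bass means third inversion (figured bass 4/2).

C minor seventh, third inversion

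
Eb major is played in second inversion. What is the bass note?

Bb

In second inversion the fifth is lowest. For Eb major (Eb–G–Bb) that is Bb.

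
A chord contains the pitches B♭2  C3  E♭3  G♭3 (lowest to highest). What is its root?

Reordering Bb, C, Eb, Gb into stacked thirds gives C–Eb–Gb–Bb; the bottom of that stack, C, is the root.

C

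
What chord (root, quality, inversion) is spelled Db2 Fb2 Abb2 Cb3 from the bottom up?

Db half-diminished seventh, root position

The distinct note names are Db, Fb, Abb, Cb. Stacked in thirds they read Db–Fb–Abb–Cb, which is a half-diminished seventh chord on Db.
Db is the root of Db half-diminished seventh; root in the bass means root position (figured bass 7).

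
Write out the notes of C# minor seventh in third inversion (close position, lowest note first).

B, C#, E, G#

C# minor seventh is C#–E–G#–B. Third inversion puts the seventh (B) in the bass, with the remaining tones above: B, C#, E, G#.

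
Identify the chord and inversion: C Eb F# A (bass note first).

F# diminished seventh, second inversion

The pitch classes C, Eb, F#, A arrange in thirds as F#–A–C–Eb: an F# diminished seventh chord.
The lowest note is C, the fifth of the chord, so this is second inversion (figured bass 4/3).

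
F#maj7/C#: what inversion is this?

second inversion

F#maj7/C# means F# major seventh with C# in the bass. C# is the fifth of F# major seventh (F#–A#–C#–E#), so this is second inversion.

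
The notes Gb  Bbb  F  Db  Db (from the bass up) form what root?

Gb

Gb, Bbb, F, Db are the tones of a Gb minor-major seventh chord (Gb–Bbb–Db–F), making Gb the root.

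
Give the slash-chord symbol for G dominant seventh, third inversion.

G7/F

Third inversion of G dominant seventh has the seventh (F) in the bass. As a slash chord: G7/F.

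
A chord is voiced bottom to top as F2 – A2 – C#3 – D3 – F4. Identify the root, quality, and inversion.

The distinct note names are F, A, C#, D. Stacked in thirds they read D–F–A–C#, which is a minor-major seventh chord on D.
F is the third of D minor-major seventh; third in the bass means first inversion (figured bass 6/5).

D minor-major seventh, first inversion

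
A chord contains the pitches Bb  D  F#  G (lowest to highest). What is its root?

G

Bb, D, F#, G are the tones of a G minor-major seventh chord (G–Bb–D–F#), making G the root.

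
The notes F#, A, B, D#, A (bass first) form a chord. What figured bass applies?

The notes F#, A, B, D# stack in thirds as B–D#–F#–A — a B dominant seventh chord. The bass F# is the fifth, so this is second inversion: figured 4/3.

4/3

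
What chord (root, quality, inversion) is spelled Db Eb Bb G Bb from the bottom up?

The pitch classes Db, Eb, Bb, G arrange in thirds as Eb–G–Bb–Db: an Eb dominant seventh chord.
With the seventh (Db) in the bass, the chord is in third inversion (figured bass 4/2).

Eb dominant seventh, third inversion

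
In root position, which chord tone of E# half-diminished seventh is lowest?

E#

E# half-diminished seventh is E#–G#–B–D#. Root position places the root in the bass: E#.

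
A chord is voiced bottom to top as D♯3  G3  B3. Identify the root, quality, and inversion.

G augmented, second inversion

Reducing to letter names: D#, G, B. These stack in thirds as G–B–D# — a G augmented triad.
D# is the fifth of G augmented; fifth in the bass means second inversion (figured bass 6/4).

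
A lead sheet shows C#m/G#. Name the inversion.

C#m/G# means C# minor with G# in the bass. G# is the fifth of C# minor (C#–E–G#), so this is second inversion.

second inversion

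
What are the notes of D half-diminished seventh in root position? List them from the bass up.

D, F, Ab, C

Spelling D half-diminished seventh: D–F–Ab–C. In root position the root is bass, giving D, F, Ab, C from the bottom.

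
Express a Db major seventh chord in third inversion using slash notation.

Third inversion of Db major seventh has the seventh (C) in the bass. As a slash chord: Dbmaj7/C.

Dbmaj7/C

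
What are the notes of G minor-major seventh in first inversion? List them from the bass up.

The chord tones are G–Bb–D–F#. With the third (Bb) lowest for first inversion: Bb, D, F#, G.

Bb, D, F#, G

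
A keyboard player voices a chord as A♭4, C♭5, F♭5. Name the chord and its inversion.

Fb major, first inversion

Reducing to letter names: Ab, Cb, Fb. These stack in thirds as Fb–Ab–Cb — an Fb major triad.
The lowest note is Ab, the third of the chord, so this is first inversion (figured bass 6).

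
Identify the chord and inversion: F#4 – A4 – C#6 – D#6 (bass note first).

The distinct note names are F#, A, C#, D#. Stacked in thirds they read D#–F#–A–C#, which is a half-diminished seventh chord on D#.
F# is the third of D# half-diminished seventh; third in the bass means first inversion (figured bass 6/5).

D# half-diminished seventh, first inversion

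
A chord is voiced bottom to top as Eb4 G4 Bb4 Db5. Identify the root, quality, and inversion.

The pitch classes Eb, G, Bb, Db arrange in thirds as Eb–G–Bb–Db: an Eb dominant seventh chord.
The lowest note is Eb, the root of the chord, so this is root position (figured bass 7).

Eb dominant seventh, root position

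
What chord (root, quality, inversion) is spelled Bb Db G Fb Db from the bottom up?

G diminished seventh, first inversion

The pitch classes Bb, Db, G, Fb arrange in thirds as G–Bb–Db–Fb: a G diminished seventh chord.
The lowest note is Bb, the third of the chord, so this is first inversion (figured bass 6/5).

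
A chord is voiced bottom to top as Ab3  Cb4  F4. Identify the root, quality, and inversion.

F diminished, first inversion

The pitch classes Ab, Cb, F arrange in thirds as F–Ab–Cb: an F diminished triad.
The lowest note is Ab, the third of the chord, so this is first inversion (figured bass 6).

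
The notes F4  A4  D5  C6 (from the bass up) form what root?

D

Reordering F, A, D, C into stacked thirds gives D–F–A–C; the bottom of that stack, D, is the root.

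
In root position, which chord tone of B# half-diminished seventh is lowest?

The root of B# half-diminished seventh (B#–D#–F#–A#) is B#; that is the bass in root position.

B#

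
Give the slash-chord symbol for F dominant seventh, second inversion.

F7/C

Second inversion of F dominant seventh has the fifth (C) in the bass. As a slash chord: F7/C.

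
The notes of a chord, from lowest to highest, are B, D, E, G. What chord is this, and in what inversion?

Reducing to letter names: B, D, E, G. These stack in thirds as E–G–B–D — an E minor seventh chord.
The lowest note is B, the fifth of the chord, so this is second inversion (figured bass 4/3).

E minor seventh, second inversion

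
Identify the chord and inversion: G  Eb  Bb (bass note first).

Eb major, first inversion

The pitch classes G, Eb, Bb arrange in thirds as Eb–G–Bb: an Eb major triad.
The lowest note is G, the third of the chord, so this is first inversion (figured bass 6).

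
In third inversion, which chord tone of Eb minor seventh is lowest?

In third inversion the seventh is lowest. For Eb minor seventh (Eb–Gb–Bb–Db) that is Db.

Db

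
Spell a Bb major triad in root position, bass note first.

The chord tones are Bb–D–F. With the root (Bb) lowest for root position: Bb, D, F.

Bb, D, F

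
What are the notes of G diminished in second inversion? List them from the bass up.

The chord tones are G–Bb–Db. With the fifth (Db) lowest for second inversion: Db, G, Bb.

Db, G, Bb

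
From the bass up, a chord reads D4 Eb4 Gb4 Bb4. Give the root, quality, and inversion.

Eb minor-major seventh, third inversion

The pitch classes D, Eb, Gb, Bb arrange in thirds as Eb–Gb–Bb–D: an Eb minor-major seventh chord.
D is the seventh of Eb minor-major seventh; seventh in the bass means third inversion (figured bass 4/2).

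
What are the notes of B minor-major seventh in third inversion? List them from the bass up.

A#, B, D, F#

Spelling B minor-major seventh: B–D–F#–A#. In third inversion the seventh is bass, giving A#, B, D, F# from the bottom.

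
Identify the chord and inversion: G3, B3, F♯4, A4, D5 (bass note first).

G major ninth, root position

The pitch classes G, B, F#, A, D arrange in thirds as G–B–D–F#–A: a G major ninth chord.
With the root (G) in the bass, the chord is in root position.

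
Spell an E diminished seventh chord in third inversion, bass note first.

Db, E, G, Bb

The chord tones are E–G–Bb–Db. With the seventh (Db) lowest for third inversion: Db, E, G, Bb.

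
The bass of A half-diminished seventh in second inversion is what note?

In second inversion the fifth is lowest. For A half-diminished seventh (A–C–Eb–G) that is Eb.

Eb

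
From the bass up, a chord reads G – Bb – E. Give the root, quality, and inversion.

E diminished, first inversion

The pitch classes G, Bb, E arrange in thirds as E–G–Bb: an E diminished triad.
G is the third of E diminished; third in the bass means first inversion (figured bass 6).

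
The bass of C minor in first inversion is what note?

In first inversion the third is lowest. For C minor (C–Eb–G) that is Eb.

Eb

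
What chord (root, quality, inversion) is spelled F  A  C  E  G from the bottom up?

F major ninth, root position

The distinct note names are F, A, C, E, G. Stacked in thirds they read F–A–C–E–G, which is a major ninth chord on F.
F is the root of F major ninth; root in the bass means root position.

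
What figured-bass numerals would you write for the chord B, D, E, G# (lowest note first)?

The notes B, D, E, G# stack in thirds as E–G#–B–D — an E dominant seventh chord. The bass B is the fifth, so this is second inversion: figured 4/3.

4/3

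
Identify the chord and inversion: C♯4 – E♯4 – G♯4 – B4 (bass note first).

C# dominant seventh, root position

The distinct note names are C#, E#, G#, B. Stacked in thirds they read C#–E#–G#–B, which is a dominant seventh chord on C#.
The lowest note is C#, the root of the chord, so this is root position (figured bass 7).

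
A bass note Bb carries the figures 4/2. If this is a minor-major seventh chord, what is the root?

The figures 4/2 mean the seventh of the chord is in the bass. If Bb is the seventh of a minor-major seventh chord, the root is Cb (chord tones Cb–Ebb–Gb–Bb).

Cb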